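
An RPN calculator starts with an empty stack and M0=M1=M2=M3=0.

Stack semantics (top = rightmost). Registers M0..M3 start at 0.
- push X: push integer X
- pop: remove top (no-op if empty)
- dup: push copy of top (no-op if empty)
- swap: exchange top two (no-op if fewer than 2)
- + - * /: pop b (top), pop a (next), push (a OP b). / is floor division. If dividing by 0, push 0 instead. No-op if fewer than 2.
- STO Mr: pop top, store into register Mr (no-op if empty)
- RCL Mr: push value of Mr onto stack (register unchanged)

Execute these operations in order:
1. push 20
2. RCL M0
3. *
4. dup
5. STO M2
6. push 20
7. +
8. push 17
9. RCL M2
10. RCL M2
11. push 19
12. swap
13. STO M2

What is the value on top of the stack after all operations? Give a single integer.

Answer: 19

Derivation:
After op 1 (push 20): stack=[20] mem=[0,0,0,0]
After op 2 (RCL M0): stack=[20,0] mem=[0,0,0,0]
After op 3 (*): stack=[0] mem=[0,0,0,0]
After op 4 (dup): stack=[0,0] mem=[0,0,0,0]
After op 5 (STO M2): stack=[0] mem=[0,0,0,0]
After op 6 (push 20): stack=[0,20] mem=[0,0,0,0]
After op 7 (+): stack=[20] mem=[0,0,0,0]
After op 8 (push 17): stack=[20,17] mem=[0,0,0,0]
After op 9 (RCL M2): stack=[20,17,0] mem=[0,0,0,0]
After op 10 (RCL M2): stack=[20,17,0,0] mem=[0,0,0,0]
After op 11 (push 19): stack=[20,17,0,0,19] mem=[0,0,0,0]
After op 12 (swap): stack=[20,17,0,19,0] mem=[0,0,0,0]
After op 13 (STO M2): stack=[20,17,0,19] mem=[0,0,0,0]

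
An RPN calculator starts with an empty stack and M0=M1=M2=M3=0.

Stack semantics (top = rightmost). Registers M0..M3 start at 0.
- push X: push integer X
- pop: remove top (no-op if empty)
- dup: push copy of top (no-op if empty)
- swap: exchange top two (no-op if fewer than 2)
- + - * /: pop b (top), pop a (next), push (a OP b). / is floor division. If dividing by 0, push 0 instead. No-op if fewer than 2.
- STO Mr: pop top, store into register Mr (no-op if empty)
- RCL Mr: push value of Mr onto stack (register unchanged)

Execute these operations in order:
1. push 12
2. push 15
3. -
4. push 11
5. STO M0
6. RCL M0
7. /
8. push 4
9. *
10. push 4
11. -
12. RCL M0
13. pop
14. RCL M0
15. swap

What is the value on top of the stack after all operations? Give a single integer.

Answer: -8

Derivation:
After op 1 (push 12): stack=[12] mem=[0,0,0,0]
After op 2 (push 15): stack=[12,15] mem=[0,0,0,0]
After op 3 (-): stack=[-3] mem=[0,0,0,0]
After op 4 (push 11): stack=[-3,11] mem=[0,0,0,0]
After op 5 (STO M0): stack=[-3] mem=[11,0,0,0]
After op 6 (RCL M0): stack=[-3,11] mem=[11,0,0,0]
After op 7 (/): stack=[-1] mem=[11,0,0,0]
After op 8 (push 4): stack=[-1,4] mem=[11,0,0,0]
After op 9 (*): stack=[-4] mem=[11,0,0,0]
After op 10 (push 4): stack=[-4,4] mem=[11,0,0,0]
After op 11 (-): stack=[-8] mem=[11,0,0,0]
After op 12 (RCL M0): stack=[-8,11] mem=[11,0,0,0]
After op 13 (pop): stack=[-8] mem=[11,0,0,0]
After op 14 (RCL M0): stack=[-8,11] mem=[11,0,0,0]
After op 15 (swap): stack=[11,-8] mem=[11,0,0,0]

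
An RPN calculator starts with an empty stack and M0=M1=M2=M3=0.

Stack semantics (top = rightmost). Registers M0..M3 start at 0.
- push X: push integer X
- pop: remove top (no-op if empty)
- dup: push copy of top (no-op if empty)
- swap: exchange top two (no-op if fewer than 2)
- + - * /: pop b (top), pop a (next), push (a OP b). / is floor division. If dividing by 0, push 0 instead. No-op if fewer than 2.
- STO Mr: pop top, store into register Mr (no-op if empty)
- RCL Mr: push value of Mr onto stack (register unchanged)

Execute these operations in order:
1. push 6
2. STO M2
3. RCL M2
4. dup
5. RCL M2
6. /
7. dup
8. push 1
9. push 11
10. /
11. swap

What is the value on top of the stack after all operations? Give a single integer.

After op 1 (push 6): stack=[6] mem=[0,0,0,0]
After op 2 (STO M2): stack=[empty] mem=[0,0,6,0]
After op 3 (RCL M2): stack=[6] mem=[0,0,6,0]
After op 4 (dup): stack=[6,6] mem=[0,0,6,0]
After op 5 (RCL M2): stack=[6,6,6] mem=[0,0,6,0]
After op 6 (/): stack=[6,1] mem=[0,0,6,0]
After op 7 (dup): stack=[6,1,1] mem=[0,0,6,0]
After op 8 (push 1): stack=[6,1,1,1] mem=[0,0,6,0]
After op 9 (push 11): stack=[6,1,1,1,11] mem=[0,0,6,0]
After op 10 (/): stack=[6,1,1,0] mem=[0,0,6,0]
After op 11 (swap): stack=[6,1,0,1] mem=[0,0,6,0]

Answer: 1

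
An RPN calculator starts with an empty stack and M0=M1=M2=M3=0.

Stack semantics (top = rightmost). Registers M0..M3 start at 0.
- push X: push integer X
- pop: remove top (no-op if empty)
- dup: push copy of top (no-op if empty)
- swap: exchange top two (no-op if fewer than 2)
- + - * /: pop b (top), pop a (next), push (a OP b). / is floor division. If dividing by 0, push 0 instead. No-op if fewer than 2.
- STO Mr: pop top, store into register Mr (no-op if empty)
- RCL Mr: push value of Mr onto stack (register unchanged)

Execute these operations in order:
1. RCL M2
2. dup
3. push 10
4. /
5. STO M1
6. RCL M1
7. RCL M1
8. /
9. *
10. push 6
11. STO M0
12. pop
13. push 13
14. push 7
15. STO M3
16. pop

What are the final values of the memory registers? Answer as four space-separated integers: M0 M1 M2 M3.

After op 1 (RCL M2): stack=[0] mem=[0,0,0,0]
After op 2 (dup): stack=[0,0] mem=[0,0,0,0]
After op 3 (push 10): stack=[0,0,10] mem=[0,0,0,0]
After op 4 (/): stack=[0,0] mem=[0,0,0,0]
After op 5 (STO M1): stack=[0] mem=[0,0,0,0]
After op 6 (RCL M1): stack=[0,0] mem=[0,0,0,0]
After op 7 (RCL M1): stack=[0,0,0] mem=[0,0,0,0]
After op 8 (/): stack=[0,0] mem=[0,0,0,0]
After op 9 (*): stack=[0] mem=[0,0,0,0]
After op 10 (push 6): stack=[0,6] mem=[0,0,0,0]
After op 11 (STO M0): stack=[0] mem=[6,0,0,0]
After op 12 (pop): stack=[empty] mem=[6,0,0,0]
After op 13 (push 13): stack=[13] mem=[6,0,0,0]
After op 14 (push 7): stack=[13,7] mem=[6,0,0,0]
After op 15 (STO M3): stack=[13] mem=[6,0,0,7]
After op 16 (pop): stack=[empty] mem=[6,0,0,7]

Answer: 6 0 0 7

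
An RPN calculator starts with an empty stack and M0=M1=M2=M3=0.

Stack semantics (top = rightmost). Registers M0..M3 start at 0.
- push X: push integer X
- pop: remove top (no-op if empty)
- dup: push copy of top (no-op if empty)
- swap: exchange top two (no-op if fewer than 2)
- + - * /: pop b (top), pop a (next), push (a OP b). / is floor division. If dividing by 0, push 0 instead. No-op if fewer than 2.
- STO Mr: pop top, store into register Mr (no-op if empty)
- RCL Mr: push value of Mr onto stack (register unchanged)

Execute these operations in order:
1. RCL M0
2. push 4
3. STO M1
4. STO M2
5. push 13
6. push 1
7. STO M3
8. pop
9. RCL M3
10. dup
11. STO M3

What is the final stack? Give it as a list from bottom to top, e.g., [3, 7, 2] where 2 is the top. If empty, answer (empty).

After op 1 (RCL M0): stack=[0] mem=[0,0,0,0]
After op 2 (push 4): stack=[0,4] mem=[0,0,0,0]
After op 3 (STO M1): stack=[0] mem=[0,4,0,0]
After op 4 (STO M2): stack=[empty] mem=[0,4,0,0]
After op 5 (push 13): stack=[13] mem=[0,4,0,0]
After op 6 (push 1): stack=[13,1] mem=[0,4,0,0]
After op 7 (STO M3): stack=[13] mem=[0,4,0,1]
After op 8 (pop): stack=[empty] mem=[0,4,0,1]
After op 9 (RCL M3): stack=[1] mem=[0,4,0,1]
After op 10 (dup): stack=[1,1] mem=[0,4,0,1]
After op 11 (STO M3): stack=[1] mem=[0,4,0,1]

Answer: [1]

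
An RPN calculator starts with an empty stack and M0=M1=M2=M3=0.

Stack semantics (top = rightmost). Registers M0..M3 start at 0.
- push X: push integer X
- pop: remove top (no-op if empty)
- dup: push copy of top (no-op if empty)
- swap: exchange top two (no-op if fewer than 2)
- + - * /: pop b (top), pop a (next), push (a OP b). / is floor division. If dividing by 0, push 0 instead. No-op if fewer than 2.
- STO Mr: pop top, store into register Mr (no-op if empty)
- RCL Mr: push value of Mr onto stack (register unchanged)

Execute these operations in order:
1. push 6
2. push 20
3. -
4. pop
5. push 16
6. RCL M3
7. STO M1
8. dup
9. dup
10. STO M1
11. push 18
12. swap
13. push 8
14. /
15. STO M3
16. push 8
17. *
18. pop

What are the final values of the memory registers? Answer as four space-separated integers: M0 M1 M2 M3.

Answer: 0 16 0 2

Derivation:
After op 1 (push 6): stack=[6] mem=[0,0,0,0]
After op 2 (push 20): stack=[6,20] mem=[0,0,0,0]
After op 3 (-): stack=[-14] mem=[0,0,0,0]
After op 4 (pop): stack=[empty] mem=[0,0,0,0]
After op 5 (push 16): stack=[16] mem=[0,0,0,0]
After op 6 (RCL M3): stack=[16,0] mem=[0,0,0,0]
After op 7 (STO M1): stack=[16] mem=[0,0,0,0]
After op 8 (dup): stack=[16,16] mem=[0,0,0,0]
After op 9 (dup): stack=[16,16,16] mem=[0,0,0,0]
After op 10 (STO M1): stack=[16,16] mem=[0,16,0,0]
After op 11 (push 18): stack=[16,16,18] mem=[0,16,0,0]
After op 12 (swap): stack=[16,18,16] mem=[0,16,0,0]
After op 13 (push 8): stack=[16,18,16,8] mem=[0,16,0,0]
After op 14 (/): stack=[16,18,2] mem=[0,16,0,0]
After op 15 (STO M3): stack=[16,18] mem=[0,16,0,2]
After op 16 (push 8): stack=[16,18,8] mem=[0,16,0,2]
After op 17 (*): stack=[16,144] mem=[0,16,0,2]
After op 18 (pop): stack=[16] mem=[0,16,0,2]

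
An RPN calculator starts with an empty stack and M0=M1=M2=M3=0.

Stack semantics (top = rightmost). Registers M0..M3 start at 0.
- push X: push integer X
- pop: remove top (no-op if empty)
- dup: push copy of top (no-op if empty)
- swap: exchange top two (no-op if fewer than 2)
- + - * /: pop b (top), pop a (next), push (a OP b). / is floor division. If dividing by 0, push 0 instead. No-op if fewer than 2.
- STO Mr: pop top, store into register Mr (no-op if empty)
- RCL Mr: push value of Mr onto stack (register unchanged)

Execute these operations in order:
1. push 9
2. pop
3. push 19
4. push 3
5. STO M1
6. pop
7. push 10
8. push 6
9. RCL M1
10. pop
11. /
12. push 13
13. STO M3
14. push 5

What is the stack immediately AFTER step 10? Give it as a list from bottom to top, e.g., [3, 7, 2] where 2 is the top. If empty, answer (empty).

After op 1 (push 9): stack=[9] mem=[0,0,0,0]
After op 2 (pop): stack=[empty] mem=[0,0,0,0]
After op 3 (push 19): stack=[19] mem=[0,0,0,0]
After op 4 (push 3): stack=[19,3] mem=[0,0,0,0]
After op 5 (STO M1): stack=[19] mem=[0,3,0,0]
After op 6 (pop): stack=[empty] mem=[0,3,0,0]
After op 7 (push 10): stack=[10] mem=[0,3,0,0]
After op 8 (push 6): stack=[10,6] mem=[0,3,0,0]
After op 9 (RCL M1): stack=[10,6,3] mem=[0,3,0,0]
After op 10 (pop): stack=[10,6] mem=[0,3,0,0]

[10, 6]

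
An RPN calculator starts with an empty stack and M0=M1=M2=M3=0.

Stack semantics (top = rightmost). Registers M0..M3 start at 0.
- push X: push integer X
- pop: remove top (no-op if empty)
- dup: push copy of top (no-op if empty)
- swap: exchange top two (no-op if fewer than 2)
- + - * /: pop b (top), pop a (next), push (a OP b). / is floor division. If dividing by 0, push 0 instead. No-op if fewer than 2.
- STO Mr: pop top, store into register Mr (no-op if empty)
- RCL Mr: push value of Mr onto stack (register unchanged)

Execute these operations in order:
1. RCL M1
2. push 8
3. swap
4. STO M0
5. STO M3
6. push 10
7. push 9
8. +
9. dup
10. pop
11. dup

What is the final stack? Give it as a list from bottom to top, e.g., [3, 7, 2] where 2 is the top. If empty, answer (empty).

After op 1 (RCL M1): stack=[0] mem=[0,0,0,0]
After op 2 (push 8): stack=[0,8] mem=[0,0,0,0]
After op 3 (swap): stack=[8,0] mem=[0,0,0,0]
After op 4 (STO M0): stack=[8] mem=[0,0,0,0]
After op 5 (STO M3): stack=[empty] mem=[0,0,0,8]
After op 6 (push 10): stack=[10] mem=[0,0,0,8]
After op 7 (push 9): stack=[10,9] mem=[0,0,0,8]
After op 8 (+): stack=[19] mem=[0,0,0,8]
After op 9 (dup): stack=[19,19] mem=[0,0,0,8]
After op 10 (pop): stack=[19] mem=[0,0,0,8]
After op 11 (dup): stack=[19,19] mem=[0,0,0,8]

Answer: [19, 19]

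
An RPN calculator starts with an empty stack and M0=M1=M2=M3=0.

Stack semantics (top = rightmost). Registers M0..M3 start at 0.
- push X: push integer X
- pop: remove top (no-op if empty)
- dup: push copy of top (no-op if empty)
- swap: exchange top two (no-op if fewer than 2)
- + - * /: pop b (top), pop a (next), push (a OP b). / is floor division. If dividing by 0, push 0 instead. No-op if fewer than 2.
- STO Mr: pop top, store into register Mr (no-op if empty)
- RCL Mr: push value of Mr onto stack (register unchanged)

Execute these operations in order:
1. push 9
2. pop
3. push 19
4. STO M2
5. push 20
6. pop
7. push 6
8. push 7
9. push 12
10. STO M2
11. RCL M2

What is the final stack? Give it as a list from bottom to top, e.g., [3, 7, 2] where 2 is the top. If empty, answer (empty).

After op 1 (push 9): stack=[9] mem=[0,0,0,0]
After op 2 (pop): stack=[empty] mem=[0,0,0,0]
After op 3 (push 19): stack=[19] mem=[0,0,0,0]
After op 4 (STO M2): stack=[empty] mem=[0,0,19,0]
After op 5 (push 20): stack=[20] mem=[0,0,19,0]
After op 6 (pop): stack=[empty] mem=[0,0,19,0]
After op 7 (push 6): stack=[6] mem=[0,0,19,0]
After op 8 (push 7): stack=[6,7] mem=[0,0,19,0]
After op 9 (push 12): stack=[6,7,12] mem=[0,0,19,0]
After op 10 (STO M2): stack=[6,7] mem=[0,0,12,0]
After op 11 (RCL M2): stack=[6,7,12] mem=[0,0,12,0]

Answer: [6, 7, 12]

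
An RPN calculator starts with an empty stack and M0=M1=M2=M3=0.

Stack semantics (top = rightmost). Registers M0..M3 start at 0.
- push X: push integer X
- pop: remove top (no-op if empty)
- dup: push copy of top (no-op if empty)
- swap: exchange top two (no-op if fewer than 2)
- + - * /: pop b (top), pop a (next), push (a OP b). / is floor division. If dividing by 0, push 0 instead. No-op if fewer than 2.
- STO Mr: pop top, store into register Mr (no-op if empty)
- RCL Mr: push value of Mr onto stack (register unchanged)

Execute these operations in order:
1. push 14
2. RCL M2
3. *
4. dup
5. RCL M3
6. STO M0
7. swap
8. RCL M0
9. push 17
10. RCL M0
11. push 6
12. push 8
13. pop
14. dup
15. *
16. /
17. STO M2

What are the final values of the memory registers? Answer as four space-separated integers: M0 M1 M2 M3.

Answer: 0 0 0 0

Derivation:
After op 1 (push 14): stack=[14] mem=[0,0,0,0]
After op 2 (RCL M2): stack=[14,0] mem=[0,0,0,0]
After op 3 (*): stack=[0] mem=[0,0,0,0]
After op 4 (dup): stack=[0,0] mem=[0,0,0,0]
After op 5 (RCL M3): stack=[0,0,0] mem=[0,0,0,0]
After op 6 (STO M0): stack=[0,0] mem=[0,0,0,0]
After op 7 (swap): stack=[0,0] mem=[0,0,0,0]
After op 8 (RCL M0): stack=[0,0,0] mem=[0,0,0,0]
After op 9 (push 17): stack=[0,0,0,17] mem=[0,0,0,0]
After op 10 (RCL M0): stack=[0,0,0,17,0] mem=[0,0,0,0]
After op 11 (push 6): stack=[0,0,0,17,0,6] mem=[0,0,0,0]
After op 12 (push 8): stack=[0,0,0,17,0,6,8] mem=[0,0,0,0]
After op 13 (pop): stack=[0,0,0,17,0,6] mem=[0,0,0,0]
After op 14 (dup): stack=[0,0,0,17,0,6,6] mem=[0,0,0,0]
After op 15 (*): stack=[0,0,0,17,0,36] mem=[0,0,0,0]
After op 16 (/): stack=[0,0,0,17,0] mem=[0,0,0,0]
After op 17 (STO M2): stack=[0,0,0,17] mem=[0,0,0,0]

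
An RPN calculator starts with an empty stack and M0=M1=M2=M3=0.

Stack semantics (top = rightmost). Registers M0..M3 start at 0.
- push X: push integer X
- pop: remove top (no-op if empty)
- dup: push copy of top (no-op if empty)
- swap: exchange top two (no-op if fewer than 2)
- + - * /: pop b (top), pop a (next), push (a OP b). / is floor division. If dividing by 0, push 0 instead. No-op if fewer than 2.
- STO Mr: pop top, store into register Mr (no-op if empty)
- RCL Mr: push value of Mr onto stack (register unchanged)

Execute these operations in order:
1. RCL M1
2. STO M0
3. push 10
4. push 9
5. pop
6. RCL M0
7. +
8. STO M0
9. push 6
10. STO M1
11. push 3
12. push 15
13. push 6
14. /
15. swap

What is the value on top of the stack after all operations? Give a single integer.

Answer: 3

Derivation:
After op 1 (RCL M1): stack=[0] mem=[0,0,0,0]
After op 2 (STO M0): stack=[empty] mem=[0,0,0,0]
After op 3 (push 10): stack=[10] mem=[0,0,0,0]
After op 4 (push 9): stack=[10,9] mem=[0,0,0,0]
After op 5 (pop): stack=[10] mem=[0,0,0,0]
After op 6 (RCL M0): stack=[10,0] mem=[0,0,0,0]
After op 7 (+): stack=[10] mem=[0,0,0,0]
After op 8 (STO M0): stack=[empty] mem=[10,0,0,0]
After op 9 (push 6): stack=[6] mem=[10,0,0,0]
After op 10 (STO M1): stack=[empty] mem=[10,6,0,0]
After op 11 (push 3): stack=[3] mem=[10,6,0,0]
After op 12 (push 15): stack=[3,15] mem=[10,6,0,0]
After op 13 (push 6): stack=[3,15,6] mem=[10,6,0,0]
After op 14 (/): stack=[3,2] mem=[10,6,0,0]
After op 15 (swap): stack=[2,3] mem=[10,6,0,0]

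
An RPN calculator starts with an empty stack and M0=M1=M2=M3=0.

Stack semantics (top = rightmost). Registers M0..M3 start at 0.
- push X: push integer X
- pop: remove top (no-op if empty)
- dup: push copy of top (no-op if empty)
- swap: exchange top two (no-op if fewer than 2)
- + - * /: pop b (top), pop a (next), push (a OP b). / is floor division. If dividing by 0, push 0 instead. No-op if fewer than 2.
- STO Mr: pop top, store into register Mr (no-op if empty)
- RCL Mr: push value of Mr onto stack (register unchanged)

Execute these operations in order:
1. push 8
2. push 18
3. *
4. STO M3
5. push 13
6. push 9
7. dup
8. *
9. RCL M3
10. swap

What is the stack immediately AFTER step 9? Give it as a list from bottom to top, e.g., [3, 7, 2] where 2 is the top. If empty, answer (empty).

After op 1 (push 8): stack=[8] mem=[0,0,0,0]
After op 2 (push 18): stack=[8,18] mem=[0,0,0,0]
After op 3 (*): stack=[144] mem=[0,0,0,0]
After op 4 (STO M3): stack=[empty] mem=[0,0,0,144]
After op 5 (push 13): stack=[13] mem=[0,0,0,144]
After op 6 (push 9): stack=[13,9] mem=[0,0,0,144]
After op 7 (dup): stack=[13,9,9] mem=[0,0,0,144]
After op 8 (*): stack=[13,81] mem=[0,0,0,144]
After op 9 (RCL M3): stack=[13,81,144] mem=[0,0,0,144]

[13, 81, 144]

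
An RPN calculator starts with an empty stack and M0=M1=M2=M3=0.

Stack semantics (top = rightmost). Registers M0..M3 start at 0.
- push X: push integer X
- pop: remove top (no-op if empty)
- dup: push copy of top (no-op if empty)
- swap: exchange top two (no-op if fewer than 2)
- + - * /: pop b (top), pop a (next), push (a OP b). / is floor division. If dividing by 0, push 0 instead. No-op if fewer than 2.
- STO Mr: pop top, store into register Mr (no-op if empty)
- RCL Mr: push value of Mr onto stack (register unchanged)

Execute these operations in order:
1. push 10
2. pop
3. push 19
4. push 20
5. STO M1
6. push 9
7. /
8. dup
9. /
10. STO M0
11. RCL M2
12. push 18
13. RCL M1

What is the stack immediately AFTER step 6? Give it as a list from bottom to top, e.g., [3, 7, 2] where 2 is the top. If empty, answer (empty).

After op 1 (push 10): stack=[10] mem=[0,0,0,0]
After op 2 (pop): stack=[empty] mem=[0,0,0,0]
After op 3 (push 19): stack=[19] mem=[0,0,0,0]
After op 4 (push 20): stack=[19,20] mem=[0,0,0,0]
After op 5 (STO M1): stack=[19] mem=[0,20,0,0]
After op 6 (push 9): stack=[19,9] mem=[0,20,0,0]

[19, 9]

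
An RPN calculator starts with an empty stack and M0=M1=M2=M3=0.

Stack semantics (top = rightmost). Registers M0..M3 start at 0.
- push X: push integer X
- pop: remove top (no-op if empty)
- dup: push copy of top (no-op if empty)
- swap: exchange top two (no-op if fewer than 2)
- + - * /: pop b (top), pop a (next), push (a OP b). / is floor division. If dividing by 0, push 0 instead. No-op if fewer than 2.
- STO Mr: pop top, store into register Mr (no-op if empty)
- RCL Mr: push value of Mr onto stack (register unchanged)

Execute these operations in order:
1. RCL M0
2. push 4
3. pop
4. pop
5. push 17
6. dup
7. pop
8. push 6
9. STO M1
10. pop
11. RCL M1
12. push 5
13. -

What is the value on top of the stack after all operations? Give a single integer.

Answer: 1

Derivation:
After op 1 (RCL M0): stack=[0] mem=[0,0,0,0]
After op 2 (push 4): stack=[0,4] mem=[0,0,0,0]
After op 3 (pop): stack=[0] mem=[0,0,0,0]
After op 4 (pop): stack=[empty] mem=[0,0,0,0]
After op 5 (push 17): stack=[17] mem=[0,0,0,0]
After op 6 (dup): stack=[17,17] mem=[0,0,0,0]
After op 7 (pop): stack=[17] mem=[0,0,0,0]
After op 8 (push 6): stack=[17,6] mem=[0,0,0,0]
After op 9 (STO M1): stack=[17] mem=[0,6,0,0]
After op 10 (pop): stack=[empty] mem=[0,6,0,0]
After op 11 (RCL M1): stack=[6] mem=[0,6,0,0]
After op 12 (push 5): stack=[6,5] mem=[0,6,0,0]
After op 13 (-): stack=[1] mem=[0,6,0,0]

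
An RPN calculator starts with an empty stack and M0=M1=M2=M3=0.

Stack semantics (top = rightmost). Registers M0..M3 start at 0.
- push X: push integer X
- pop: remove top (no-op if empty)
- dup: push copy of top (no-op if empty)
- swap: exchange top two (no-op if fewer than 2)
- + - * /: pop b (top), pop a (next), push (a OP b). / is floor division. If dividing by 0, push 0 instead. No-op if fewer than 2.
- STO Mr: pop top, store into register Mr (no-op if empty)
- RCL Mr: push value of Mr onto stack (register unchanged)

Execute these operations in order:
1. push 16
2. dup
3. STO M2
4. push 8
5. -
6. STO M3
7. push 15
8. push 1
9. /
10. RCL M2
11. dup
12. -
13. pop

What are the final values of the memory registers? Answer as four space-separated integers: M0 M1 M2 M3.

Answer: 0 0 16 8

Derivation:
After op 1 (push 16): stack=[16] mem=[0,0,0,0]
After op 2 (dup): stack=[16,16] mem=[0,0,0,0]
After op 3 (STO M2): stack=[16] mem=[0,0,16,0]
After op 4 (push 8): stack=[16,8] mem=[0,0,16,0]
After op 5 (-): stack=[8] mem=[0,0,16,0]
After op 6 (STO M3): stack=[empty] mem=[0,0,16,8]
After op 7 (push 15): stack=[15] mem=[0,0,16,8]
After op 8 (push 1): stack=[15,1] mem=[0,0,16,8]
After op 9 (/): stack=[15] mem=[0,0,16,8]
After op 10 (RCL M2): stack=[15,16] mem=[0,0,16,8]
After op 11 (dup): stack=[15,16,16] mem=[0,0,16,8]
After op 12 (-): stack=[15,0] mem=[0,0,16,8]
After op 13 (pop): stack=[15] mem=[0,0,16,8]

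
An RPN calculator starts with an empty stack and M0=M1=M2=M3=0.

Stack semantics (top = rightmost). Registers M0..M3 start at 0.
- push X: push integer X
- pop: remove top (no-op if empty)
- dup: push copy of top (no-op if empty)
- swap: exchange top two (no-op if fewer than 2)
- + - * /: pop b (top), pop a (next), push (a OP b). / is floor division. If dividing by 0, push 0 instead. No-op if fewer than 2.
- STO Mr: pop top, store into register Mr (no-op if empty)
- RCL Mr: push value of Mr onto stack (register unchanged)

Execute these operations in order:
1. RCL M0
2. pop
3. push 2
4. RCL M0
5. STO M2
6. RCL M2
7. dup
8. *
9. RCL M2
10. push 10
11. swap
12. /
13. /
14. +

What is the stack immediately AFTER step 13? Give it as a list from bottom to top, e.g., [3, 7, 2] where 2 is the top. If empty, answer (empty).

After op 1 (RCL M0): stack=[0] mem=[0,0,0,0]
After op 2 (pop): stack=[empty] mem=[0,0,0,0]
After op 3 (push 2): stack=[2] mem=[0,0,0,0]
After op 4 (RCL M0): stack=[2,0] mem=[0,0,0,0]
After op 5 (STO M2): stack=[2] mem=[0,0,0,0]
After op 6 (RCL M2): stack=[2,0] mem=[0,0,0,0]
After op 7 (dup): stack=[2,0,0] mem=[0,0,0,0]
After op 8 (*): stack=[2,0] mem=[0,0,0,0]
After op 9 (RCL M2): stack=[2,0,0] mem=[0,0,0,0]
After op 10 (push 10): stack=[2,0,0,10] mem=[0,0,0,0]
After op 11 (swap): stack=[2,0,10,0] mem=[0,0,0,0]
After op 12 (/): stack=[2,0,0] mem=[0,0,0,0]
After op 13 (/): stack=[2,0] mem=[0,0,0,0]

[2, 0]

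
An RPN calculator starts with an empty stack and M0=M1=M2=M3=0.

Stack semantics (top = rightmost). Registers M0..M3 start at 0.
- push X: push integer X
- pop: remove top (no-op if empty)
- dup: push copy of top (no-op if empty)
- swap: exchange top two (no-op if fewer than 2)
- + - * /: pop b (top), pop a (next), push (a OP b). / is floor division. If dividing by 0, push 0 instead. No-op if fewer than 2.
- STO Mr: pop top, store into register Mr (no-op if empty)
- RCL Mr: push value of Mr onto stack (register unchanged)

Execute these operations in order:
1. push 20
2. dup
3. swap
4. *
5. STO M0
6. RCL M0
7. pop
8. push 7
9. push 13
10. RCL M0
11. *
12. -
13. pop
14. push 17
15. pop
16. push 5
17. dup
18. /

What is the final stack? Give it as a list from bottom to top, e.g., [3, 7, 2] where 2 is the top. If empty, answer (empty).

Answer: [1]

Derivation:
After op 1 (push 20): stack=[20] mem=[0,0,0,0]
After op 2 (dup): stack=[20,20] mem=[0,0,0,0]
After op 3 (swap): stack=[20,20] mem=[0,0,0,0]
After op 4 (*): stack=[400] mem=[0,0,0,0]
After op 5 (STO M0): stack=[empty] mem=[400,0,0,0]
After op 6 (RCL M0): stack=[400] mem=[400,0,0,0]
After op 7 (pop): stack=[empty] mem=[400,0,0,0]
After op 8 (push 7): stack=[7] mem=[400,0,0,0]
After op 9 (push 13): stack=[7,13] mem=[400,0,0,0]
After op 10 (RCL M0): stack=[7,13,400] mem=[400,0,0,0]
After op 11 (*): stack=[7,5200] mem=[400,0,0,0]
After op 12 (-): stack=[-5193] mem=[400,0,0,0]
After op 13 (pop): stack=[empty] mem=[400,0,0,0]
After op 14 (push 17): stack=[17] mem=[400,0,0,0]
After op 15 (pop): stack=[empty] mem=[400,0,0,0]
After op 16 (push 5): stack=[5] mem=[400,0,0,0]
After op 17 (dup): stack=[5,5] mem=[400,0,0,0]
After op 18 (/): stack=[1] mem=[400,0,0,0]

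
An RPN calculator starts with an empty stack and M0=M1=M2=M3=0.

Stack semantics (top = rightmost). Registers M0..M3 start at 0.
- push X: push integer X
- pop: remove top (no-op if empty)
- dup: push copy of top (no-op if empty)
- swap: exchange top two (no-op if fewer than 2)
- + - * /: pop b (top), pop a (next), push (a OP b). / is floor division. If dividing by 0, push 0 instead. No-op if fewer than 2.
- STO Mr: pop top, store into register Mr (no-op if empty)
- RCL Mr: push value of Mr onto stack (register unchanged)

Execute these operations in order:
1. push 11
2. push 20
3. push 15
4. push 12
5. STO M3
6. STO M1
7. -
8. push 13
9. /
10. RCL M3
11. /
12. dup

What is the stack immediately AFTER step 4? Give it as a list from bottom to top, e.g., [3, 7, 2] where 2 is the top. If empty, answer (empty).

After op 1 (push 11): stack=[11] mem=[0,0,0,0]
After op 2 (push 20): stack=[11,20] mem=[0,0,0,0]
After op 3 (push 15): stack=[11,20,15] mem=[0,0,0,0]
After op 4 (push 12): stack=[11,20,15,12] mem=[0,0,0,0]

[11, 20, 15, 12]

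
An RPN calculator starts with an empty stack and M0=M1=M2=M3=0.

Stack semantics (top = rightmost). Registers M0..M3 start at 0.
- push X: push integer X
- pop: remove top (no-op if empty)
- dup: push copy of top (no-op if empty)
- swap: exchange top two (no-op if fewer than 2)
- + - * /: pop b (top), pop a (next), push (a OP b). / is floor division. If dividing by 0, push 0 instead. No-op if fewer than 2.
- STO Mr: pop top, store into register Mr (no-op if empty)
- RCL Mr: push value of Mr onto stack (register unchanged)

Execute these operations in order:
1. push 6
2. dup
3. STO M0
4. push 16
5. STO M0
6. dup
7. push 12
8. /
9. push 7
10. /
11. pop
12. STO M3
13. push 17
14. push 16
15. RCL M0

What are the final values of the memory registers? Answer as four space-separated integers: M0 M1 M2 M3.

Answer: 16 0 0 6

Derivation:
After op 1 (push 6): stack=[6] mem=[0,0,0,0]
After op 2 (dup): stack=[6,6] mem=[0,0,0,0]
After op 3 (STO M0): stack=[6] mem=[6,0,0,0]
After op 4 (push 16): stack=[6,16] mem=[6,0,0,0]
After op 5 (STO M0): stack=[6] mem=[16,0,0,0]
After op 6 (dup): stack=[6,6] mem=[16,0,0,0]
After op 7 (push 12): stack=[6,6,12] mem=[16,0,0,0]
After op 8 (/): stack=[6,0] mem=[16,0,0,0]
After op 9 (push 7): stack=[6,0,7] mem=[16,0,0,0]
After op 10 (/): stack=[6,0] mem=[16,0,0,0]
After op 11 (pop): stack=[6] mem=[16,0,0,0]
After op 12 (STO M3): stack=[empty] mem=[16,0,0,6]
After op 13 (push 17): stack=[17] mem=[16,0,0,6]
After op 14 (push 16): stack=[17,16] mem=[16,0,0,6]
After op 15 (RCL M0): stack=[17,16,16] mem=[16,0,0,6]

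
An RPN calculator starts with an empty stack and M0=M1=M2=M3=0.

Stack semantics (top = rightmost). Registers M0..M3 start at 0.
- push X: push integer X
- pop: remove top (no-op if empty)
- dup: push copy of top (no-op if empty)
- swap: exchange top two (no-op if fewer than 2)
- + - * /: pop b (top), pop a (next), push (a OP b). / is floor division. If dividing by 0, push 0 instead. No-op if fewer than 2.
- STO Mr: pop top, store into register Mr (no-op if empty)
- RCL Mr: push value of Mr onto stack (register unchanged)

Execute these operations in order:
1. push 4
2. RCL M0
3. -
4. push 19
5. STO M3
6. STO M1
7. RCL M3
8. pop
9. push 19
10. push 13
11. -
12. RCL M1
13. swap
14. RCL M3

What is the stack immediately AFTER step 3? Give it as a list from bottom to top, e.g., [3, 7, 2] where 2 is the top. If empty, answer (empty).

After op 1 (push 4): stack=[4] mem=[0,0,0,0]
After op 2 (RCL M0): stack=[4,0] mem=[0,0,0,0]
After op 3 (-): stack=[4] mem=[0,0,0,0]

[4]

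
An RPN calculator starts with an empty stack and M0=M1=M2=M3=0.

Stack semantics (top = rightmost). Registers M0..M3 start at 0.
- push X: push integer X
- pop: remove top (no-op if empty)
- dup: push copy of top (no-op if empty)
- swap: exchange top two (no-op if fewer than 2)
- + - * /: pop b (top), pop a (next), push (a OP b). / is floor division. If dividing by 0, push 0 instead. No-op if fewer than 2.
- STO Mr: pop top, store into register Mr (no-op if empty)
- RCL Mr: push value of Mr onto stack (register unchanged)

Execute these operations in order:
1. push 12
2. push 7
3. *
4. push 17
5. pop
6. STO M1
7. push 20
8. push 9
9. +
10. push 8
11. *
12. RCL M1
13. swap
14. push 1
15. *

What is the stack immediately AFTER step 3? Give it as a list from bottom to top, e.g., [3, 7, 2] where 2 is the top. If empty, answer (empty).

After op 1 (push 12): stack=[12] mem=[0,0,0,0]
After op 2 (push 7): stack=[12,7] mem=[0,0,0,0]
After op 3 (*): stack=[84] mem=[0,0,0,0]

[84]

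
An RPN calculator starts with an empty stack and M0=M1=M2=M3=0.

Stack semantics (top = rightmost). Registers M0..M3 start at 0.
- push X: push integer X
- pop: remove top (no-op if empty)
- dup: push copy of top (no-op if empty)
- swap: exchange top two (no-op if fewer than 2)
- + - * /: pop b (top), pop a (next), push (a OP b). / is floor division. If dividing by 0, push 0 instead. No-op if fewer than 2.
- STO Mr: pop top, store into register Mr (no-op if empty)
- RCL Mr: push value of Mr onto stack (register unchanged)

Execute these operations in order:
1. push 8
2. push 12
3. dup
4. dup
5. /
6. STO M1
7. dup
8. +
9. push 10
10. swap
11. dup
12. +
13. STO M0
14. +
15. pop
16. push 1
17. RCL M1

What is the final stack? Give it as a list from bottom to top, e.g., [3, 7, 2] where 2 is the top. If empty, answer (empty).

Answer: [1, 1]

Derivation:
After op 1 (push 8): stack=[8] mem=[0,0,0,0]
After op 2 (push 12): stack=[8,12] mem=[0,0,0,0]
After op 3 (dup): stack=[8,12,12] mem=[0,0,0,0]
After op 4 (dup): stack=[8,12,12,12] mem=[0,0,0,0]
After op 5 (/): stack=[8,12,1] mem=[0,0,0,0]
After op 6 (STO M1): stack=[8,12] mem=[0,1,0,0]
After op 7 (dup): stack=[8,12,12] mem=[0,1,0,0]
After op 8 (+): stack=[8,24] mem=[0,1,0,0]
After op 9 (push 10): stack=[8,24,10] mem=[0,1,0,0]
After op 10 (swap): stack=[8,10,24] mem=[0,1,0,0]
After op 11 (dup): stack=[8,10,24,24] mem=[0,1,0,0]
After op 12 (+): stack=[8,10,48] mem=[0,1,0,0]
After op 13 (STO M0): stack=[8,10] mem=[48,1,0,0]
After op 14 (+): stack=[18] mem=[48,1,0,0]
After op 15 (pop): stack=[empty] mem=[48,1,0,0]
After op 16 (push 1): stack=[1] mem=[48,1,0,0]
After op 17 (RCL M1): stack=[1,1] mem=[48,1,0,0]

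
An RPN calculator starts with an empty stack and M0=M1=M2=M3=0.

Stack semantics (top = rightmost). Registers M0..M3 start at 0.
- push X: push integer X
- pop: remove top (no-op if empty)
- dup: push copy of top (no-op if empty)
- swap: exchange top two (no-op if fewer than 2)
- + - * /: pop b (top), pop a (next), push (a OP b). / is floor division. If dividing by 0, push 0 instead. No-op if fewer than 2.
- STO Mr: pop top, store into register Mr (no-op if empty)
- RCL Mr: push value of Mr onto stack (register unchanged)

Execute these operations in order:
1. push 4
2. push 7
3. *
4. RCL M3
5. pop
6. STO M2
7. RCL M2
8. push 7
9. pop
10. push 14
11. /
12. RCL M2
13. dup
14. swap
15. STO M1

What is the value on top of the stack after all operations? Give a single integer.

After op 1 (push 4): stack=[4] mem=[0,0,0,0]
After op 2 (push 7): stack=[4,7] mem=[0,0,0,0]
After op 3 (*): stack=[28] mem=[0,0,0,0]
After op 4 (RCL M3): stack=[28,0] mem=[0,0,0,0]
After op 5 (pop): stack=[28] mem=[0,0,0,0]
After op 6 (STO M2): stack=[empty] mem=[0,0,28,0]
After op 7 (RCL M2): stack=[28] mem=[0,0,28,0]
After op 8 (push 7): stack=[28,7] mem=[0,0,28,0]
After op 9 (pop): stack=[28] mem=[0,0,28,0]
After op 10 (push 14): stack=[28,14] mem=[0,0,28,0]
After op 11 (/): stack=[2] mem=[0,0,28,0]
After op 12 (RCL M2): stack=[2,28] mem=[0,0,28,0]
After op 13 (dup): stack=[2,28,28] mem=[0,0,28,0]
After op 14 (swap): stack=[2,28,28] mem=[0,0,28,0]
After op 15 (STO M1): stack=[2,28] mem=[0,28,28,0]

Answer: 28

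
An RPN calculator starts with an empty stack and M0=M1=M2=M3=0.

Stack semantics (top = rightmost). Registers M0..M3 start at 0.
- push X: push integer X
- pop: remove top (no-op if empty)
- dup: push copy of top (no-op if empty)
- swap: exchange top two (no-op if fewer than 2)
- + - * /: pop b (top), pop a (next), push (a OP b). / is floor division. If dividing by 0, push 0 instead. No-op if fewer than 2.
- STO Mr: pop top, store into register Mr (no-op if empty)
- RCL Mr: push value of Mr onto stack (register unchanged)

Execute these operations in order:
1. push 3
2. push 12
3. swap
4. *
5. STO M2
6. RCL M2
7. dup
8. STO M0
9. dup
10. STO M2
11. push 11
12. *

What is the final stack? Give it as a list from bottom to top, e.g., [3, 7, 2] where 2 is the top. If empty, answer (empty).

Answer: [396]

Derivation:
After op 1 (push 3): stack=[3] mem=[0,0,0,0]
After op 2 (push 12): stack=[3,12] mem=[0,0,0,0]
After op 3 (swap): stack=[12,3] mem=[0,0,0,0]
After op 4 (*): stack=[36] mem=[0,0,0,0]
After op 5 (STO M2): stack=[empty] mem=[0,0,36,0]
After op 6 (RCL M2): stack=[36] mem=[0,0,36,0]
After op 7 (dup): stack=[36,36] mem=[0,0,36,0]
After op 8 (STO M0): stack=[36] mem=[36,0,36,0]
After op 9 (dup): stack=[36,36] mem=[36,0,36,0]
After op 10 (STO M2): stack=[36] mem=[36,0,36,0]
After op 11 (push 11): stack=[36,11] mem=[36,0,36,0]
After op 12 (*): stack=[396] mem=[36,0,36,0]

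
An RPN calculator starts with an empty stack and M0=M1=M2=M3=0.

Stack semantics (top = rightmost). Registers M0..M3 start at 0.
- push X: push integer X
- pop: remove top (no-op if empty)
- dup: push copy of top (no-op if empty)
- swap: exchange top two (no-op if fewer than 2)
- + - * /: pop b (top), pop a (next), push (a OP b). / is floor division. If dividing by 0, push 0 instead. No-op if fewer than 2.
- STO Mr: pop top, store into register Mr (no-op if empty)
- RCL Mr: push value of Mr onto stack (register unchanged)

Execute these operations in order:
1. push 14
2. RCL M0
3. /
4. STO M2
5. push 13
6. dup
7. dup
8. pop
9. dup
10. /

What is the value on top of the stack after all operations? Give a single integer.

Answer: 1

Derivation:
After op 1 (push 14): stack=[14] mem=[0,0,0,0]
After op 2 (RCL M0): stack=[14,0] mem=[0,0,0,0]
After op 3 (/): stack=[0] mem=[0,0,0,0]
After op 4 (STO M2): stack=[empty] mem=[0,0,0,0]
After op 5 (push 13): stack=[13] mem=[0,0,0,0]
After op 6 (dup): stack=[13,13] mem=[0,0,0,0]
After op 7 (dup): stack=[13,13,13] mem=[0,0,0,0]
After op 8 (pop): stack=[13,13] mem=[0,0,0,0]
After op 9 (dup): stack=[13,13,13] mem=[0,0,0,0]
After op 10 (/): stack=[13,1] mem=[0,0,0,0]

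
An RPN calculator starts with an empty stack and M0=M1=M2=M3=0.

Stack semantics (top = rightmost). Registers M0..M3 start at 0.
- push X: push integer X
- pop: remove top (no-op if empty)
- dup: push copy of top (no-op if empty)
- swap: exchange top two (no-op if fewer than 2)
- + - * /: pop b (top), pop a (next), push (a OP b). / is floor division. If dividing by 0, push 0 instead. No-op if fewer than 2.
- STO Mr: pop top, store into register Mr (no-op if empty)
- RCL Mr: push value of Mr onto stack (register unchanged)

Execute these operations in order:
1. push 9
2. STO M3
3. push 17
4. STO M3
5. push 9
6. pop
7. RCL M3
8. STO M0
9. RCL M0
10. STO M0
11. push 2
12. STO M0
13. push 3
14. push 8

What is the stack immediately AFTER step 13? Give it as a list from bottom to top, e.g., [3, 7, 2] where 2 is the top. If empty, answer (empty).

After op 1 (push 9): stack=[9] mem=[0,0,0,0]
After op 2 (STO M3): stack=[empty] mem=[0,0,0,9]
After op 3 (push 17): stack=[17] mem=[0,0,0,9]
After op 4 (STO M3): stack=[empty] mem=[0,0,0,17]
After op 5 (push 9): stack=[9] mem=[0,0,0,17]
After op 6 (pop): stack=[empty] mem=[0,0,0,17]
After op 7 (RCL M3): stack=[17] mem=[0,0,0,17]
After op 8 (STO M0): stack=[empty] mem=[17,0,0,17]
After op 9 (RCL M0): stack=[17] mem=[17,0,0,17]
After op 10 (STO M0): stack=[empty] mem=[17,0,0,17]
After op 11 (push 2): stack=[2] mem=[17,0,0,17]
After op 12 (STO M0): stack=[empty] mem=[2,0,0,17]
After op 13 (push 3): stack=[3] mem=[2,0,0,17]

[3]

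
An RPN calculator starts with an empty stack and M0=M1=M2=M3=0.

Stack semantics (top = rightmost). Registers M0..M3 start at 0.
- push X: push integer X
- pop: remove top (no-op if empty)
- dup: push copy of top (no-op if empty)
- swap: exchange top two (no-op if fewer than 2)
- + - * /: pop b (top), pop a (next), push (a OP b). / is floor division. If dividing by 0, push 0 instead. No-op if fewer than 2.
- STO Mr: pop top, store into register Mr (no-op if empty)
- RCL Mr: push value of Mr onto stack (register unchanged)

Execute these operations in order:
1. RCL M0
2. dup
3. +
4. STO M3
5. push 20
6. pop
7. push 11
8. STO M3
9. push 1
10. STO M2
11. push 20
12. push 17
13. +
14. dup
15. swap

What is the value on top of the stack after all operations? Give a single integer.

Answer: 37

Derivation:
After op 1 (RCL M0): stack=[0] mem=[0,0,0,0]
After op 2 (dup): stack=[0,0] mem=[0,0,0,0]
After op 3 (+): stack=[0] mem=[0,0,0,0]
After op 4 (STO M3): stack=[empty] mem=[0,0,0,0]
After op 5 (push 20): stack=[20] mem=[0,0,0,0]
After op 6 (pop): stack=[empty] mem=[0,0,0,0]
After op 7 (push 11): stack=[11] mem=[0,0,0,0]
After op 8 (STO M3): stack=[empty] mem=[0,0,0,11]
After op 9 (push 1): stack=[1] mem=[0,0,0,11]
After op 10 (STO M2): stack=[empty] mem=[0,0,1,11]
After op 11 (push 20): stack=[20] mem=[0,0,1,11]
After op 12 (push 17): stack=[20,17] mem=[0,0,1,11]
After op 13 (+): stack=[37] mem=[0,0,1,11]
After op 14 (dup): stack=[37,37] mem=[0,0,1,11]
After op 15 (swap): stack=[37,37] mem=[0,0,1,11]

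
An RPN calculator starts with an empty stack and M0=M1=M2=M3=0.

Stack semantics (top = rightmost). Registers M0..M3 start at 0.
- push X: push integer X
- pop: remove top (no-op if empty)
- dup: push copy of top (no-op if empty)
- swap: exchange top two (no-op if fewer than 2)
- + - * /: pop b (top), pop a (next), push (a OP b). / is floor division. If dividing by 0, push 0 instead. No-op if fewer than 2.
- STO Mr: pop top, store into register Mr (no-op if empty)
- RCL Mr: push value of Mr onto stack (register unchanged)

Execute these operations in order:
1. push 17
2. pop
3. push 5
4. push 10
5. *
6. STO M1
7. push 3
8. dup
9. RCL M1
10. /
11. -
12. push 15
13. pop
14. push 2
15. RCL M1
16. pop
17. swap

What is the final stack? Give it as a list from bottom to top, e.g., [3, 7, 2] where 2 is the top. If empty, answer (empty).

After op 1 (push 17): stack=[17] mem=[0,0,0,0]
After op 2 (pop): stack=[empty] mem=[0,0,0,0]
After op 3 (push 5): stack=[5] mem=[0,0,0,0]
After op 4 (push 10): stack=[5,10] mem=[0,0,0,0]
After op 5 (*): stack=[50] mem=[0,0,0,0]
After op 6 (STO M1): stack=[empty] mem=[0,50,0,0]
After op 7 (push 3): stack=[3] mem=[0,50,0,0]
After op 8 (dup): stack=[3,3] mem=[0,50,0,0]
After op 9 (RCL M1): stack=[3,3,50] mem=[0,50,0,0]
After op 10 (/): stack=[3,0] mem=[0,50,0,0]
After op 11 (-): stack=[3] mem=[0,50,0,0]
After op 12 (push 15): stack=[3,15] mem=[0,50,0,0]
After op 13 (pop): stack=[3] mem=[0,50,0,0]
After op 14 (push 2): stack=[3,2] mem=[0,50,0,0]
After op 15 (RCL M1): stack=[3,2,50] mem=[0,50,0,0]
After op 16 (pop): stack=[3,2] mem=[0,50,0,0]
After op 17 (swap): stack=[2,3] mem=[0,50,0,0]

Answer: [2, 3]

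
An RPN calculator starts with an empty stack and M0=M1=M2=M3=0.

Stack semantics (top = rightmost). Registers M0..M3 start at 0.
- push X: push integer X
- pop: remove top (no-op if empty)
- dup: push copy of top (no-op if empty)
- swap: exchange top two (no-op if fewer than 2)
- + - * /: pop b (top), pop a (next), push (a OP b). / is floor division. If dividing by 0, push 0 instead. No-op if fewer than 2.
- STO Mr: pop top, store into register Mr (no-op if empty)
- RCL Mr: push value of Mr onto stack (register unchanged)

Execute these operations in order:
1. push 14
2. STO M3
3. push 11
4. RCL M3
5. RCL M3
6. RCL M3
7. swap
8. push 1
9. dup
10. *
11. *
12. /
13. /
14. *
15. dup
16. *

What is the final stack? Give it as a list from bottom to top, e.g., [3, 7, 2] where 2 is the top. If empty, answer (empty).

After op 1 (push 14): stack=[14] mem=[0,0,0,0]
After op 2 (STO M3): stack=[empty] mem=[0,0,0,14]
After op 3 (push 11): stack=[11] mem=[0,0,0,14]
After op 4 (RCL M3): stack=[11,14] mem=[0,0,0,14]
After op 5 (RCL M3): stack=[11,14,14] mem=[0,0,0,14]
After op 6 (RCL M3): stack=[11,14,14,14] mem=[0,0,0,14]
After op 7 (swap): stack=[11,14,14,14] mem=[0,0,0,14]
After op 8 (push 1): stack=[11,14,14,14,1] mem=[0,0,0,14]
After op 9 (dup): stack=[11,14,14,14,1,1] mem=[0,0,0,14]
After op 10 (*): stack=[11,14,14,14,1] mem=[0,0,0,14]
After op 11 (*): stack=[11,14,14,14] mem=[0,0,0,14]
After op 12 (/): stack=[11,14,1] mem=[0,0,0,14]
After op 13 (/): stack=[11,14] mem=[0,0,0,14]
After op 14 (*): stack=[154] mem=[0,0,0,14]
After op 15 (dup): stack=[154,154] mem=[0,0,0,14]
After op 16 (*): stack=[23716] mem=[0,0,0,14]

Answer: [23716]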